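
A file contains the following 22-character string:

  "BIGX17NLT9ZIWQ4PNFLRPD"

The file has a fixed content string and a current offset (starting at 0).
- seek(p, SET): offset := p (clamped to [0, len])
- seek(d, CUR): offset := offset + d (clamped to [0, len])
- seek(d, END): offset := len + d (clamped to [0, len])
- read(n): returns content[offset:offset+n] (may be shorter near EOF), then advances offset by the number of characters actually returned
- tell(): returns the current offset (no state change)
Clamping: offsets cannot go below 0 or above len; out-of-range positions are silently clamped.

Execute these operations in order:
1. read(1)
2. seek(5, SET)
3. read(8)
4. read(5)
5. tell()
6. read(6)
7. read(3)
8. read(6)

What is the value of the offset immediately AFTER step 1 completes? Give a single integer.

Answer: 1

Derivation:
After 1 (read(1)): returned 'B', offset=1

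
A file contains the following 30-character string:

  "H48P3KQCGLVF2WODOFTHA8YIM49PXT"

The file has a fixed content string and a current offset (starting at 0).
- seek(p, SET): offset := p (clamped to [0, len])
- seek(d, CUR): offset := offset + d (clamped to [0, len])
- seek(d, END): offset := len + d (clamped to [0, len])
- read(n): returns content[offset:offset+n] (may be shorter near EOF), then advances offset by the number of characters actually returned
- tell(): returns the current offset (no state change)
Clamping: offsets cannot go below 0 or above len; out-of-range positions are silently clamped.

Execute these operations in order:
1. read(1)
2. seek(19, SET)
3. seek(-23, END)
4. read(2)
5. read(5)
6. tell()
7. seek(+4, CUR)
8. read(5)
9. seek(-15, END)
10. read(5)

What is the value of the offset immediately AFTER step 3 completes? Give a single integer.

Answer: 7

Derivation:
After 1 (read(1)): returned 'H', offset=1
After 2 (seek(19, SET)): offset=19
After 3 (seek(-23, END)): offset=7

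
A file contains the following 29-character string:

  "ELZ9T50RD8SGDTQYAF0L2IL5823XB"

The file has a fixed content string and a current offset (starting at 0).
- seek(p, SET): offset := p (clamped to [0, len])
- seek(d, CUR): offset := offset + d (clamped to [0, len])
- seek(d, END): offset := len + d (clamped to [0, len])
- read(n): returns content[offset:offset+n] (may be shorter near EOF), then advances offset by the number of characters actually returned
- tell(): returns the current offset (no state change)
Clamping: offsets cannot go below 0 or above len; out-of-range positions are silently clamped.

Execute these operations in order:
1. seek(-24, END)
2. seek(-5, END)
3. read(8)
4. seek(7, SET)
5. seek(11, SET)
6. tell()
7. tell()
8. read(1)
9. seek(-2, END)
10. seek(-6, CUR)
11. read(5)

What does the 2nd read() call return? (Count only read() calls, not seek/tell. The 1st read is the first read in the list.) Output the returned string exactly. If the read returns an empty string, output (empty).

Answer: G

Derivation:
After 1 (seek(-24, END)): offset=5
After 2 (seek(-5, END)): offset=24
After 3 (read(8)): returned '823XB', offset=29
After 4 (seek(7, SET)): offset=7
After 5 (seek(11, SET)): offset=11
After 6 (tell()): offset=11
After 7 (tell()): offset=11
After 8 (read(1)): returned 'G', offset=12
After 9 (seek(-2, END)): offset=27
After 10 (seek(-6, CUR)): offset=21
After 11 (read(5)): returned 'IL582', offset=26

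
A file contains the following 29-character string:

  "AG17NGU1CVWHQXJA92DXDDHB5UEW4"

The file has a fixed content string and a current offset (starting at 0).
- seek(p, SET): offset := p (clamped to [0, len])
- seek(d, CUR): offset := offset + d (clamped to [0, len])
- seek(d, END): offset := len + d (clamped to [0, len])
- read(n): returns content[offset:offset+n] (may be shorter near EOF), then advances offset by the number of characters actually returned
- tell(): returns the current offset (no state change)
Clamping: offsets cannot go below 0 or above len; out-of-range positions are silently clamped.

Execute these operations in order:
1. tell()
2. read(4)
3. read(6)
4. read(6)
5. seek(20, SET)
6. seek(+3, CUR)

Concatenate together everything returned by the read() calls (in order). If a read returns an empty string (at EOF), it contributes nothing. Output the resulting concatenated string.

After 1 (tell()): offset=0
After 2 (read(4)): returned 'AG17', offset=4
After 3 (read(6)): returned 'NGU1CV', offset=10
After 4 (read(6)): returned 'WHQXJA', offset=16
After 5 (seek(20, SET)): offset=20
After 6 (seek(+3, CUR)): offset=23

Answer: AG17NGU1CVWHQXJA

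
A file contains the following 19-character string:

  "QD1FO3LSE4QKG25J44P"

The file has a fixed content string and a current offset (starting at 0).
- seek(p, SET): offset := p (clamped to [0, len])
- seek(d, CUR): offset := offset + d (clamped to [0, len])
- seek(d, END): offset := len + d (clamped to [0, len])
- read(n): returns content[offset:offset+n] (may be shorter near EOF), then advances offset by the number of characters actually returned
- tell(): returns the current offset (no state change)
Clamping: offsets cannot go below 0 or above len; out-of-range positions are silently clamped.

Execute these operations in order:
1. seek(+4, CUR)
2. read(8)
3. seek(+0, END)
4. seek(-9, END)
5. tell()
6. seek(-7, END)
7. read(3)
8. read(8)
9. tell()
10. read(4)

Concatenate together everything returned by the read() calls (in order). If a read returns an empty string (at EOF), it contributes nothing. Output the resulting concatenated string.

After 1 (seek(+4, CUR)): offset=4
After 2 (read(8)): returned 'O3LSE4QK', offset=12
After 3 (seek(+0, END)): offset=19
After 4 (seek(-9, END)): offset=10
After 5 (tell()): offset=10
After 6 (seek(-7, END)): offset=12
After 7 (read(3)): returned 'G25', offset=15
After 8 (read(8)): returned 'J44P', offset=19
After 9 (tell()): offset=19
After 10 (read(4)): returned '', offset=19

Answer: O3LSE4QKG25J44P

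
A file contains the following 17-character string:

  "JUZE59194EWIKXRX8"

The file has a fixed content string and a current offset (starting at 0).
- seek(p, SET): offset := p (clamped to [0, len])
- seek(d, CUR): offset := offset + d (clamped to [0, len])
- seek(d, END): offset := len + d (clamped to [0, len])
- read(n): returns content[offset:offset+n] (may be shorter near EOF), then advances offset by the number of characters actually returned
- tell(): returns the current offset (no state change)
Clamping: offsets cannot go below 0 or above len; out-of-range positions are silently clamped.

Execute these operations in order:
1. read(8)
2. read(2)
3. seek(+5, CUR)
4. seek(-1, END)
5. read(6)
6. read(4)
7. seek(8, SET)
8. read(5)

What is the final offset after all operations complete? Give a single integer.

After 1 (read(8)): returned 'JUZE5919', offset=8
After 2 (read(2)): returned '4E', offset=10
After 3 (seek(+5, CUR)): offset=15
After 4 (seek(-1, END)): offset=16
After 5 (read(6)): returned '8', offset=17
After 6 (read(4)): returned '', offset=17
After 7 (seek(8, SET)): offset=8
After 8 (read(5)): returned '4EWIK', offset=13

Answer: 13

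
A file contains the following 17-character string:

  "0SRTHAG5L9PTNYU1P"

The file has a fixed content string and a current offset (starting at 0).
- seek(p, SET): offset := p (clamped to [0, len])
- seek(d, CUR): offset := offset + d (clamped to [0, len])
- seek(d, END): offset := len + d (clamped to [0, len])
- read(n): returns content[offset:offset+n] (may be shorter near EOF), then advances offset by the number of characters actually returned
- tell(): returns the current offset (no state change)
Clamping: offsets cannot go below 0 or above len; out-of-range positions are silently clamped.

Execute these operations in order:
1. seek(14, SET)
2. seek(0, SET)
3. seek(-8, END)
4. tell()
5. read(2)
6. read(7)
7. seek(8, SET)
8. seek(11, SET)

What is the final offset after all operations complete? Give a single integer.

After 1 (seek(14, SET)): offset=14
After 2 (seek(0, SET)): offset=0
After 3 (seek(-8, END)): offset=9
After 4 (tell()): offset=9
After 5 (read(2)): returned '9P', offset=11
After 6 (read(7)): returned 'TNYU1P', offset=17
After 7 (seek(8, SET)): offset=8
After 8 (seek(11, SET)): offset=11

Answer: 11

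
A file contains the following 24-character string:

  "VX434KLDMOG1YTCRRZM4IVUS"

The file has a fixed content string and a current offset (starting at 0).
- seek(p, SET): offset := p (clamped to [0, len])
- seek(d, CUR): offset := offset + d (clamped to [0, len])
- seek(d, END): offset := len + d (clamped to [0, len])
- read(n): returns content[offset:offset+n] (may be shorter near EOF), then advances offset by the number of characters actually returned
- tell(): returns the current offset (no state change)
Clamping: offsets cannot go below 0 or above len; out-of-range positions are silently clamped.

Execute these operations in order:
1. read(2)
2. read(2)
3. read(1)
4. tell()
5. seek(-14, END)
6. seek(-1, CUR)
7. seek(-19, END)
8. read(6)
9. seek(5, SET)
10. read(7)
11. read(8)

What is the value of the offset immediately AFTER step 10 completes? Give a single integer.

After 1 (read(2)): returned 'VX', offset=2
After 2 (read(2)): returned '43', offset=4
After 3 (read(1)): returned '4', offset=5
After 4 (tell()): offset=5
After 5 (seek(-14, END)): offset=10
After 6 (seek(-1, CUR)): offset=9
After 7 (seek(-19, END)): offset=5
After 8 (read(6)): returned 'KLDMOG', offset=11
After 9 (seek(5, SET)): offset=5
After 10 (read(7)): returned 'KLDMOG1', offset=12

Answer: 12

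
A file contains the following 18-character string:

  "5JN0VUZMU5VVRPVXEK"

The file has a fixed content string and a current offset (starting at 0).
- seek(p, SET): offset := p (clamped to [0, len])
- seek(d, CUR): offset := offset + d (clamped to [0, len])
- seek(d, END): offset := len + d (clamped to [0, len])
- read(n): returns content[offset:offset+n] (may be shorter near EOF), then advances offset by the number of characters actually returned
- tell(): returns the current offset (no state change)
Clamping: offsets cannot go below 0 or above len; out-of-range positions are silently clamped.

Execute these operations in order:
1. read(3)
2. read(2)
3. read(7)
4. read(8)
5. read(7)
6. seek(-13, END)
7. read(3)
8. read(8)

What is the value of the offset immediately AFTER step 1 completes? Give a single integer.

Answer: 3

Derivation:
After 1 (read(3)): returned '5JN', offset=3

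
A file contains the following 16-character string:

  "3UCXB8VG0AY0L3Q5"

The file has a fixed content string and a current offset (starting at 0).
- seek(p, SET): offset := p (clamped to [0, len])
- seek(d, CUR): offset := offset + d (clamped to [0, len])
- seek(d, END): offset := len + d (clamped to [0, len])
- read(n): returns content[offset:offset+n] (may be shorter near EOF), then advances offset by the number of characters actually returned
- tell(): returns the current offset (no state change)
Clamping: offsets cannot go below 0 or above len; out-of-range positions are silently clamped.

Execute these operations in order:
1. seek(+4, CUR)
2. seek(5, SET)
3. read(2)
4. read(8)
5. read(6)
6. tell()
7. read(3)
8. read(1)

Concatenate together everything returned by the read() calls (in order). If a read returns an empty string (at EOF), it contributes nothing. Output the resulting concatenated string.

Answer: 8VG0AY0L3Q5

Derivation:
After 1 (seek(+4, CUR)): offset=4
After 2 (seek(5, SET)): offset=5
After 3 (read(2)): returned '8V', offset=7
After 4 (read(8)): returned 'G0AY0L3Q', offset=15
After 5 (read(6)): returned '5', offset=16
After 6 (tell()): offset=16
After 7 (read(3)): returned '', offset=16
After 8 (read(1)): returned '', offset=16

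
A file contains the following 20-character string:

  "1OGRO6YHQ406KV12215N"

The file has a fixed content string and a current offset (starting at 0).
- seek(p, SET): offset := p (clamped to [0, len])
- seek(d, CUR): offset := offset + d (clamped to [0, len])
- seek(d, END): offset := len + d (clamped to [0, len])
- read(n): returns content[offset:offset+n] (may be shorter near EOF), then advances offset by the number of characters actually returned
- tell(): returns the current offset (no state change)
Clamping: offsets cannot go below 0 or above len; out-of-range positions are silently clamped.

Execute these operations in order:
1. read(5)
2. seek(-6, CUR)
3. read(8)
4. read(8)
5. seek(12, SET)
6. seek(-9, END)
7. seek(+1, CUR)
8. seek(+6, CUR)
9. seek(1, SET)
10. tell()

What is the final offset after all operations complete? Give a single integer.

Answer: 1

Derivation:
After 1 (read(5)): returned '1OGRO', offset=5
After 2 (seek(-6, CUR)): offset=0
After 3 (read(8)): returned '1OGRO6YH', offset=8
After 4 (read(8)): returned 'Q406KV12', offset=16
After 5 (seek(12, SET)): offset=12
After 6 (seek(-9, END)): offset=11
After 7 (seek(+1, CUR)): offset=12
After 8 (seek(+6, CUR)): offset=18
After 9 (seek(1, SET)): offset=1
After 10 (tell()): offset=1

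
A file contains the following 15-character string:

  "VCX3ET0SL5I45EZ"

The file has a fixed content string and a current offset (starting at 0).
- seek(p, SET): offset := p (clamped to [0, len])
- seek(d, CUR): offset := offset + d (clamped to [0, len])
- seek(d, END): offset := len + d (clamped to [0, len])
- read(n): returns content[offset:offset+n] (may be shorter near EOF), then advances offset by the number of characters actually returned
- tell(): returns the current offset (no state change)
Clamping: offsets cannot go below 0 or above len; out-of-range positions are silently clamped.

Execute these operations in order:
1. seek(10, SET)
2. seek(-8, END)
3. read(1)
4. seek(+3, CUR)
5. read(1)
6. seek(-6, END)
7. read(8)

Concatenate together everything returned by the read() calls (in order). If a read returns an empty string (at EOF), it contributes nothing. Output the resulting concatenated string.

Answer: S45I45EZ

Derivation:
After 1 (seek(10, SET)): offset=10
After 2 (seek(-8, END)): offset=7
After 3 (read(1)): returned 'S', offset=8
After 4 (seek(+3, CUR)): offset=11
After 5 (read(1)): returned '4', offset=12
After 6 (seek(-6, END)): offset=9
After 7 (read(8)): returned '5I45EZ', offset=15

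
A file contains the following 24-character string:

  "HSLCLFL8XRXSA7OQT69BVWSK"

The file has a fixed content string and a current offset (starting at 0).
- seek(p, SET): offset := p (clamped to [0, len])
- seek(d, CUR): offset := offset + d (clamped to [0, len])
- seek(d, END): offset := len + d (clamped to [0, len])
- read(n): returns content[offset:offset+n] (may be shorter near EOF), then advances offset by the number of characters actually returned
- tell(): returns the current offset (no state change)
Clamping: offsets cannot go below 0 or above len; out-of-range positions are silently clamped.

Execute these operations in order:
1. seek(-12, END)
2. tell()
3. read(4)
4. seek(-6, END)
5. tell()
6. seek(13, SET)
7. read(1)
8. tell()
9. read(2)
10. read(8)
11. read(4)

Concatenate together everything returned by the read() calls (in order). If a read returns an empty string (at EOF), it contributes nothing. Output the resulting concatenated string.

Answer: A7OQ7OQT69BVWSK

Derivation:
After 1 (seek(-12, END)): offset=12
After 2 (tell()): offset=12
After 3 (read(4)): returned 'A7OQ', offset=16
After 4 (seek(-6, END)): offset=18
After 5 (tell()): offset=18
After 6 (seek(13, SET)): offset=13
After 7 (read(1)): returned '7', offset=14
After 8 (tell()): offset=14
After 9 (read(2)): returned 'OQ', offset=16
After 10 (read(8)): returned 'T69BVWSK', offset=24
After 11 (read(4)): returned '', offset=24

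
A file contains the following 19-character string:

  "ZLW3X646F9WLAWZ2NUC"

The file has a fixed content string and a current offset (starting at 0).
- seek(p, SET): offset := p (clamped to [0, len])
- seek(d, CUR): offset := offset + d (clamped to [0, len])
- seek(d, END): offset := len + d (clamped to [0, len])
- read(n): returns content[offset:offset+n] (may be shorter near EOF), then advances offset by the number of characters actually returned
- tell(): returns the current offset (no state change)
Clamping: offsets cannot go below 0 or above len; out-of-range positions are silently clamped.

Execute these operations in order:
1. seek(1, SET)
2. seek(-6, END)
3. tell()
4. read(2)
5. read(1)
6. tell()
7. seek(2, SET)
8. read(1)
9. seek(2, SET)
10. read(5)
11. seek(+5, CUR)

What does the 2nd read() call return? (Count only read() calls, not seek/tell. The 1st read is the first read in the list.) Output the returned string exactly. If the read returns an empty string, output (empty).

After 1 (seek(1, SET)): offset=1
After 2 (seek(-6, END)): offset=13
After 3 (tell()): offset=13
After 4 (read(2)): returned 'WZ', offset=15
After 5 (read(1)): returned '2', offset=16
After 6 (tell()): offset=16
After 7 (seek(2, SET)): offset=2
After 8 (read(1)): returned 'W', offset=3
After 9 (seek(2, SET)): offset=2
After 10 (read(5)): returned 'W3X64', offset=7
After 11 (seek(+5, CUR)): offset=12

Answer: 2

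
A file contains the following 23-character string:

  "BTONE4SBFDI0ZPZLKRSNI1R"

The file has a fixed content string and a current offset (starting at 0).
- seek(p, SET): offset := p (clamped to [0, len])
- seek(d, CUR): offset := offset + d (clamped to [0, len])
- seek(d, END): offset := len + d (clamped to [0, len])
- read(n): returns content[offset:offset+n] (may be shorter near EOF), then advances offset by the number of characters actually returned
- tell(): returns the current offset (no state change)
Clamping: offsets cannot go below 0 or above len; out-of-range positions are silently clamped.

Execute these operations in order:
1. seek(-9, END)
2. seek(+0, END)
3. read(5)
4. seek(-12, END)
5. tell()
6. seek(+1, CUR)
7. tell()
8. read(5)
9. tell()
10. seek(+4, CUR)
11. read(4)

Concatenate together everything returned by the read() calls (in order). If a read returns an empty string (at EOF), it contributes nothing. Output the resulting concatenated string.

Answer: ZPZLK1R

Derivation:
After 1 (seek(-9, END)): offset=14
After 2 (seek(+0, END)): offset=23
After 3 (read(5)): returned '', offset=23
After 4 (seek(-12, END)): offset=11
After 5 (tell()): offset=11
After 6 (seek(+1, CUR)): offset=12
After 7 (tell()): offset=12
After 8 (read(5)): returned 'ZPZLK', offset=17
After 9 (tell()): offset=17
After 10 (seek(+4, CUR)): offset=21
After 11 (read(4)): returned '1R', offset=23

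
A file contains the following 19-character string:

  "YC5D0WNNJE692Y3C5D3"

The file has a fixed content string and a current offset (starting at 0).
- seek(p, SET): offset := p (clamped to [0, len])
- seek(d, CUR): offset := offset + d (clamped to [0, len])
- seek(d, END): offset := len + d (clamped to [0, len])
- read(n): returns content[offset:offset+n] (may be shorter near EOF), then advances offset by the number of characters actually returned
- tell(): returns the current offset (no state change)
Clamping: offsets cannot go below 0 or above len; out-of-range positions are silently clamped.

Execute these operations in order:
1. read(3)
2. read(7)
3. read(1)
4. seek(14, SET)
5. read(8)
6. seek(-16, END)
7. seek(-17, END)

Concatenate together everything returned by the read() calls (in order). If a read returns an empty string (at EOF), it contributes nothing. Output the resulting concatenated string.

After 1 (read(3)): returned 'YC5', offset=3
After 2 (read(7)): returned 'D0WNNJE', offset=10
After 3 (read(1)): returned '6', offset=11
After 4 (seek(14, SET)): offset=14
After 5 (read(8)): returned '3C5D3', offset=19
After 6 (seek(-16, END)): offset=3
After 7 (seek(-17, END)): offset=2

Answer: YC5D0WNNJE63C5D3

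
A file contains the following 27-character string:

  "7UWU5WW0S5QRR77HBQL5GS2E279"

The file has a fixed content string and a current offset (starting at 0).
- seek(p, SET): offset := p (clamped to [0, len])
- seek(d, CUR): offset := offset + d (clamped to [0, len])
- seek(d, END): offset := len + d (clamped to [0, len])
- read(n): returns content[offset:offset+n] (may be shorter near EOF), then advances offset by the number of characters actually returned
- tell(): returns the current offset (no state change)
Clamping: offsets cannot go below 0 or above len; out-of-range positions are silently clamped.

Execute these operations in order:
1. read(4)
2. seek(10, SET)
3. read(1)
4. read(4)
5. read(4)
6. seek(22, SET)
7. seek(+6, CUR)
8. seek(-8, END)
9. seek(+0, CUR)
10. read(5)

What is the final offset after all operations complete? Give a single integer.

Answer: 24

Derivation:
After 1 (read(4)): returned '7UWU', offset=4
After 2 (seek(10, SET)): offset=10
After 3 (read(1)): returned 'Q', offset=11
After 4 (read(4)): returned 'RR77', offset=15
After 5 (read(4)): returned 'HBQL', offset=19
After 6 (seek(22, SET)): offset=22
After 7 (seek(+6, CUR)): offset=27
After 8 (seek(-8, END)): offset=19
After 9 (seek(+0, CUR)): offset=19
After 10 (read(5)): returned '5GS2E', offset=24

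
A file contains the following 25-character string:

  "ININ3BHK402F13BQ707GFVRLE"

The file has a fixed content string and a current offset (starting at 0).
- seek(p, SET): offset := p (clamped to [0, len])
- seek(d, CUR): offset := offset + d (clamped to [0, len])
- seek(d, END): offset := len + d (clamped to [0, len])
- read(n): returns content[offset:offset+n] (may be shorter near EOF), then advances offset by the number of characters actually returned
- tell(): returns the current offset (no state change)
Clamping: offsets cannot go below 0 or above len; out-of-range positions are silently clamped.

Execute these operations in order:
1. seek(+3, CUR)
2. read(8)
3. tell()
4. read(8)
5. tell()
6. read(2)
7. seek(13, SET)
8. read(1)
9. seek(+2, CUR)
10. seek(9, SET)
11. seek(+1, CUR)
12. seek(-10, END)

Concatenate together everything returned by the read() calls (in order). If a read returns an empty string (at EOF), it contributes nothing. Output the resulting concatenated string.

After 1 (seek(+3, CUR)): offset=3
After 2 (read(8)): returned 'N3BHK402', offset=11
After 3 (tell()): offset=11
After 4 (read(8)): returned 'F13BQ707', offset=19
After 5 (tell()): offset=19
After 6 (read(2)): returned 'GF', offset=21
After 7 (seek(13, SET)): offset=13
After 8 (read(1)): returned '3', offset=14
After 9 (seek(+2, CUR)): offset=16
After 10 (seek(9, SET)): offset=9
After 11 (seek(+1, CUR)): offset=10
After 12 (seek(-10, END)): offset=15

Answer: N3BHK402F13BQ707GF3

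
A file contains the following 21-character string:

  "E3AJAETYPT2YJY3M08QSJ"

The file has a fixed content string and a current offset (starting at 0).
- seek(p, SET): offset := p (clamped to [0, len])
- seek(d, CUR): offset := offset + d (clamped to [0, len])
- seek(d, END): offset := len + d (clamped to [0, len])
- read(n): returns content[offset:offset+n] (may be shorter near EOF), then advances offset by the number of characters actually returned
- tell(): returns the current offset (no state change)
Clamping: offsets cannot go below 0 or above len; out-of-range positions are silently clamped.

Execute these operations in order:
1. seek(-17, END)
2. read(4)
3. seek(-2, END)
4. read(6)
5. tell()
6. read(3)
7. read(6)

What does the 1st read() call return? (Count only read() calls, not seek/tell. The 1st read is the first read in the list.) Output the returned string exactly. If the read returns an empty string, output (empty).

Answer: AETY

Derivation:
After 1 (seek(-17, END)): offset=4
After 2 (read(4)): returned 'AETY', offset=8
After 3 (seek(-2, END)): offset=19
After 4 (read(6)): returned 'SJ', offset=21
After 5 (tell()): offset=21
After 6 (read(3)): returned '', offset=21
After 7 (read(6)): returned '', offset=21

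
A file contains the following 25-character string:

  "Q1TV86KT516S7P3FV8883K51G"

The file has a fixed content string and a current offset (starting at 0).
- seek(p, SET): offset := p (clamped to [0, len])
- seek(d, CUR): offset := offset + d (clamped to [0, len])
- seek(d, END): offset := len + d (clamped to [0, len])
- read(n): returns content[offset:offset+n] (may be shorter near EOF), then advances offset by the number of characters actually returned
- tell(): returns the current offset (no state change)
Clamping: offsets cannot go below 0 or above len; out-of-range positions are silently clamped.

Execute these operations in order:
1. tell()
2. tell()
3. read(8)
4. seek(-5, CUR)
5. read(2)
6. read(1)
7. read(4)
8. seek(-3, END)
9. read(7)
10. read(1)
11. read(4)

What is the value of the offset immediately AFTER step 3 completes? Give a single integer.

After 1 (tell()): offset=0
After 2 (tell()): offset=0
After 3 (read(8)): returned 'Q1TV86KT', offset=8

Answer: 8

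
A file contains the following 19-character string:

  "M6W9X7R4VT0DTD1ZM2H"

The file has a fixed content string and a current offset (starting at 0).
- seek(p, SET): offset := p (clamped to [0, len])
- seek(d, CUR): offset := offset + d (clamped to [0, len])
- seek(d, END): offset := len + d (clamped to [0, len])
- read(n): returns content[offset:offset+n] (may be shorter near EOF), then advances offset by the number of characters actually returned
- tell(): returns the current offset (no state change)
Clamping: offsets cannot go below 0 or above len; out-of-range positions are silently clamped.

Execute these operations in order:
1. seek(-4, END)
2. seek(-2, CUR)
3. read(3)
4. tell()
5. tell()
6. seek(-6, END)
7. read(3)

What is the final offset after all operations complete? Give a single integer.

After 1 (seek(-4, END)): offset=15
After 2 (seek(-2, CUR)): offset=13
After 3 (read(3)): returned 'D1Z', offset=16
After 4 (tell()): offset=16
After 5 (tell()): offset=16
After 6 (seek(-6, END)): offset=13
After 7 (read(3)): returned 'D1Z', offset=16

Answer: 16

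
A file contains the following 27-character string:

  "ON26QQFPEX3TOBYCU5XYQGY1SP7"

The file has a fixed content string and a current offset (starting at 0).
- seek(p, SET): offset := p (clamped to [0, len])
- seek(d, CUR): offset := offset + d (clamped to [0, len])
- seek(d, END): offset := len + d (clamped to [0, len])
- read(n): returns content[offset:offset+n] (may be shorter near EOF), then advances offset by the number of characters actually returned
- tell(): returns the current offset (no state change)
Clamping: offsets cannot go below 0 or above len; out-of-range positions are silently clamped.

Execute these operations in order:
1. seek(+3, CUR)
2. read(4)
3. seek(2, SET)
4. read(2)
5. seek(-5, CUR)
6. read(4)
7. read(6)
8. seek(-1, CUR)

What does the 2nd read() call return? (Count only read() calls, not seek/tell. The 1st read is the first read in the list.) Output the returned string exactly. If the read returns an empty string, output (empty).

After 1 (seek(+3, CUR)): offset=3
After 2 (read(4)): returned '6QQF', offset=7
After 3 (seek(2, SET)): offset=2
After 4 (read(2)): returned '26', offset=4
After 5 (seek(-5, CUR)): offset=0
After 6 (read(4)): returned 'ON26', offset=4
After 7 (read(6)): returned 'QQFPEX', offset=10
After 8 (seek(-1, CUR)): offset=9

Answer: 26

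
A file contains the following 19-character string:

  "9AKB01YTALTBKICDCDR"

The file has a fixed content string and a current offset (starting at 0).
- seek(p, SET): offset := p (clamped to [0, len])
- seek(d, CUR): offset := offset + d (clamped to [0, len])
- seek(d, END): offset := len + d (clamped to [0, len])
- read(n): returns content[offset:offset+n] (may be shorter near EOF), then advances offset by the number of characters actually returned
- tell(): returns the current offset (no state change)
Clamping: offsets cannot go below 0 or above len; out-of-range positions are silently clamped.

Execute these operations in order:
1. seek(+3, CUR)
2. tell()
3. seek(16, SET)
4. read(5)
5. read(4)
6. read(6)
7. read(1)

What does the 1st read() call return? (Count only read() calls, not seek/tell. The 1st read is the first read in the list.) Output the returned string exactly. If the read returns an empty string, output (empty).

Answer: CDR

Derivation:
After 1 (seek(+3, CUR)): offset=3
After 2 (tell()): offset=3
After 3 (seek(16, SET)): offset=16
After 4 (read(5)): returned 'CDR', offset=19
After 5 (read(4)): returned '', offset=19
After 6 (read(6)): returned '', offset=19
After 7 (read(1)): returned '', offset=19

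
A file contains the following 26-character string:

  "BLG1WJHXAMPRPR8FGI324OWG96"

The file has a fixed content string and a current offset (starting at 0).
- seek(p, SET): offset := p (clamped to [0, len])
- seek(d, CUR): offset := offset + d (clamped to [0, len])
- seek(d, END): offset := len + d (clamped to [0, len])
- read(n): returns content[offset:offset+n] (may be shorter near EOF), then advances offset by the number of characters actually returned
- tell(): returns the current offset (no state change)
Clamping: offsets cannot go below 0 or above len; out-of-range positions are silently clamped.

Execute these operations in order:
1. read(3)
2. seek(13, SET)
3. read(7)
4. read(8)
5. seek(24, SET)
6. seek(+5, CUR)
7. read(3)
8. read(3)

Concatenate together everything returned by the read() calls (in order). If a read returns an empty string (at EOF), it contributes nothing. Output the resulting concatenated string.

Answer: BLGR8FGI324OWG96

Derivation:
After 1 (read(3)): returned 'BLG', offset=3
After 2 (seek(13, SET)): offset=13
After 3 (read(7)): returned 'R8FGI32', offset=20
After 4 (read(8)): returned '4OWG96', offset=26
After 5 (seek(24, SET)): offset=24
After 6 (seek(+5, CUR)): offset=26
After 7 (read(3)): returned '', offset=26
After 8 (read(3)): returned '', offset=26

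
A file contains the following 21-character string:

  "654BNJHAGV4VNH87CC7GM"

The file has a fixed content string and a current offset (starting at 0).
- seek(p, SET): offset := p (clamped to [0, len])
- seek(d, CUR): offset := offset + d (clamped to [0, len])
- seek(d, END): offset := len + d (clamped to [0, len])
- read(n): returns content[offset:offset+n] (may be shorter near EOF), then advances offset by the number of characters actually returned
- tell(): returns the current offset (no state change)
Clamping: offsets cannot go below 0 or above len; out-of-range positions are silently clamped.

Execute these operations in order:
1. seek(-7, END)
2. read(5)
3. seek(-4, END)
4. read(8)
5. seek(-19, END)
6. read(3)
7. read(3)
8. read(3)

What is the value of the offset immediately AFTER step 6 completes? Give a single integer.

Answer: 5

Derivation:
After 1 (seek(-7, END)): offset=14
After 2 (read(5)): returned '87CC7', offset=19
After 3 (seek(-4, END)): offset=17
After 4 (read(8)): returned 'C7GM', offset=21
After 5 (seek(-19, END)): offset=2
After 6 (read(3)): returned '4BN', offset=5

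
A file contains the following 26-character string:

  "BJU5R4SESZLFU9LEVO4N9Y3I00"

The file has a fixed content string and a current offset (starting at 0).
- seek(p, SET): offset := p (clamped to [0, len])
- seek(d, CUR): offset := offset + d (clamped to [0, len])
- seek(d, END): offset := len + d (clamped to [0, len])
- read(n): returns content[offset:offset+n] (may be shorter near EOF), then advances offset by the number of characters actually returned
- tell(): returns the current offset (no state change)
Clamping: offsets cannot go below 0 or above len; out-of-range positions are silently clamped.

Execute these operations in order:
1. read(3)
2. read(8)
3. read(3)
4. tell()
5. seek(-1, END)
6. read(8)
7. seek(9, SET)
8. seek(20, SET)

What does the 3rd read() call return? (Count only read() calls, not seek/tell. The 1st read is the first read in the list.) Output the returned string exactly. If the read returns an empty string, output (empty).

After 1 (read(3)): returned 'BJU', offset=3
After 2 (read(8)): returned '5R4SESZL', offset=11
After 3 (read(3)): returned 'FU9', offset=14
After 4 (tell()): offset=14
After 5 (seek(-1, END)): offset=25
After 6 (read(8)): returned '0', offset=26
After 7 (seek(9, SET)): offset=9
After 8 (seek(20, SET)): offset=20

Answer: FU9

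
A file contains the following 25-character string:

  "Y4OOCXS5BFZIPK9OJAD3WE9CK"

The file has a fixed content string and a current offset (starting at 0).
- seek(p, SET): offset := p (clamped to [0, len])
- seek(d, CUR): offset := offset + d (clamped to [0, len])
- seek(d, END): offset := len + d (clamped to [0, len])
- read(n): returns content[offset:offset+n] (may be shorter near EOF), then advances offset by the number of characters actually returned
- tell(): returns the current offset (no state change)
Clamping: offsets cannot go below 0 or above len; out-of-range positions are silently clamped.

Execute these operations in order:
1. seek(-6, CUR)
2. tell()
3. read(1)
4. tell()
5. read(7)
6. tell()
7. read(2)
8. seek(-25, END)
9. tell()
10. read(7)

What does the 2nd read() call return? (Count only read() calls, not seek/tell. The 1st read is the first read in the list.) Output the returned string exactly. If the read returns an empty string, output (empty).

Answer: 4OOCXS5

Derivation:
After 1 (seek(-6, CUR)): offset=0
After 2 (tell()): offset=0
After 3 (read(1)): returned 'Y', offset=1
After 4 (tell()): offset=1
After 5 (read(7)): returned '4OOCXS5', offset=8
After 6 (tell()): offset=8
After 7 (read(2)): returned 'BF', offset=10
After 8 (seek(-25, END)): offset=0
After 9 (tell()): offset=0
After 10 (read(7)): returned 'Y4OOCXS', offset=7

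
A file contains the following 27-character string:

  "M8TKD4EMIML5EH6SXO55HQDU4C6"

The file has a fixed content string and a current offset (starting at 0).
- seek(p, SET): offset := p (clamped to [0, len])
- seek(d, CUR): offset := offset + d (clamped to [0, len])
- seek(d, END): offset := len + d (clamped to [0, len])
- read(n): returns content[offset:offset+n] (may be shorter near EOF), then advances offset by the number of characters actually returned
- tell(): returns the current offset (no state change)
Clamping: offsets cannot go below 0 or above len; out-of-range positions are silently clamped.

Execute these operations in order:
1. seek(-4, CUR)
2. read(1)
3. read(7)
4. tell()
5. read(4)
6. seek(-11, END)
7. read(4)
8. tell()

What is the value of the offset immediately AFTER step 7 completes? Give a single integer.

Answer: 20

Derivation:
After 1 (seek(-4, CUR)): offset=0
After 2 (read(1)): returned 'M', offset=1
After 3 (read(7)): returned '8TKD4EM', offset=8
After 4 (tell()): offset=8
After 5 (read(4)): returned 'IML5', offset=12
After 6 (seek(-11, END)): offset=16
After 7 (read(4)): returned 'XO55', offset=20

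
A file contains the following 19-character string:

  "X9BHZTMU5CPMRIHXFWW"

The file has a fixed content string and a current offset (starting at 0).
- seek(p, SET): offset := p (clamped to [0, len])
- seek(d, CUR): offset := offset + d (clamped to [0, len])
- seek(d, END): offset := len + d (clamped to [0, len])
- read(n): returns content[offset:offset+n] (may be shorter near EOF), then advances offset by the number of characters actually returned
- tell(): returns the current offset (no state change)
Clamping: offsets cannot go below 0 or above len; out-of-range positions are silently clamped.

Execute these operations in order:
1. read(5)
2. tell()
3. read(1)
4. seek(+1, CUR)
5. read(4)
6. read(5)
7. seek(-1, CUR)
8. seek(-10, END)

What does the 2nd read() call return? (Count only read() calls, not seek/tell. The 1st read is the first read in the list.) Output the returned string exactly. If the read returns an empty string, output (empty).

After 1 (read(5)): returned 'X9BHZ', offset=5
After 2 (tell()): offset=5
After 3 (read(1)): returned 'T', offset=6
After 4 (seek(+1, CUR)): offset=7
After 5 (read(4)): returned 'U5CP', offset=11
After 6 (read(5)): returned 'MRIHX', offset=16
After 7 (seek(-1, CUR)): offset=15
After 8 (seek(-10, END)): offset=9

Answer: T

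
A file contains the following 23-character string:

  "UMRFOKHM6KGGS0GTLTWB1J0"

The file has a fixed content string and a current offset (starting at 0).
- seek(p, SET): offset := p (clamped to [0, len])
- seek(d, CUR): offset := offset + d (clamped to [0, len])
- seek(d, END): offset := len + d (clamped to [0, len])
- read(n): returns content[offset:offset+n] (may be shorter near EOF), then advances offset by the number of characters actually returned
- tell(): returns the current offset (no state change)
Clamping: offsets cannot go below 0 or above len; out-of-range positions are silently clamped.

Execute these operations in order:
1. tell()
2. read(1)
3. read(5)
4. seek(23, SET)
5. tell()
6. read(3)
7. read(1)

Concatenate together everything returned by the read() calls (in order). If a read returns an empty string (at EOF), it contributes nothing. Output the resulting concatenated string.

After 1 (tell()): offset=0
After 2 (read(1)): returned 'U', offset=1
After 3 (read(5)): returned 'MRFOK', offset=6
After 4 (seek(23, SET)): offset=23
After 5 (tell()): offset=23
After 6 (read(3)): returned '', offset=23
After 7 (read(1)): returned '', offset=23

Answer: UMRFOK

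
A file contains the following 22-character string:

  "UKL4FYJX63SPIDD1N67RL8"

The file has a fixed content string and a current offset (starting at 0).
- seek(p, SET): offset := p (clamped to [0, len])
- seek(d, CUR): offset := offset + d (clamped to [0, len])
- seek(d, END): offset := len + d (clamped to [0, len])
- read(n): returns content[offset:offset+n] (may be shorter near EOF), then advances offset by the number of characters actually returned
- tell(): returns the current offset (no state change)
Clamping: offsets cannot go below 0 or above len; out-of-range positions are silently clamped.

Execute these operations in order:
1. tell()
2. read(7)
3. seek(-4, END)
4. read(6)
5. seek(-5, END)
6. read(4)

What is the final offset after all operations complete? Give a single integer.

After 1 (tell()): offset=0
After 2 (read(7)): returned 'UKL4FYJ', offset=7
After 3 (seek(-4, END)): offset=18
After 4 (read(6)): returned '7RL8', offset=22
After 5 (seek(-5, END)): offset=17
After 6 (read(4)): returned '67RL', offset=21

Answer: 21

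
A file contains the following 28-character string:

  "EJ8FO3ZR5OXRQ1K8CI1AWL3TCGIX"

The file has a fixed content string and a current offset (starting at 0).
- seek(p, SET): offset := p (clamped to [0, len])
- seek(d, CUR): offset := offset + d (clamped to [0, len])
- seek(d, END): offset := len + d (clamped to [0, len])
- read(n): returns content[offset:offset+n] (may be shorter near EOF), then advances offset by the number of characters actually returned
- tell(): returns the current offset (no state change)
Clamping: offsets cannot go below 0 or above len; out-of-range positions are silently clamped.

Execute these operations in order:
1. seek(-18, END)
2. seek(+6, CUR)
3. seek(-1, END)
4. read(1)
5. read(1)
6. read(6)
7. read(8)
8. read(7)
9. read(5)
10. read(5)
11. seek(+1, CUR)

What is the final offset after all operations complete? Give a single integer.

Answer: 28

Derivation:
After 1 (seek(-18, END)): offset=10
After 2 (seek(+6, CUR)): offset=16
After 3 (seek(-1, END)): offset=27
After 4 (read(1)): returned 'X', offset=28
After 5 (read(1)): returned '', offset=28
After 6 (read(6)): returned '', offset=28
After 7 (read(8)): returned '', offset=28
After 8 (read(7)): returned '', offset=28
After 9 (read(5)): returned '', offset=28
After 10 (read(5)): returned '', offset=28
After 11 (seek(+1, CUR)): offset=28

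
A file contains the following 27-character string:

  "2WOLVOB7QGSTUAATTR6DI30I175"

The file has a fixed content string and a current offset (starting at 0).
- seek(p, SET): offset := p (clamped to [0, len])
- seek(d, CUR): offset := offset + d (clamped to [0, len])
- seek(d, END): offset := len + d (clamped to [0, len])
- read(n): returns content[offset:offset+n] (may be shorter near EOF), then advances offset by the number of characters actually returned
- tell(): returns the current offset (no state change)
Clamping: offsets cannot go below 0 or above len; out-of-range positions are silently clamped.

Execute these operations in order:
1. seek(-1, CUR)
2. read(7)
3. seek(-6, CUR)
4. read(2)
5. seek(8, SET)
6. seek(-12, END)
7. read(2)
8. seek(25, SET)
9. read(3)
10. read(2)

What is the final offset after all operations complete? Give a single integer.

After 1 (seek(-1, CUR)): offset=0
After 2 (read(7)): returned '2WOLVOB', offset=7
After 3 (seek(-6, CUR)): offset=1
After 4 (read(2)): returned 'WO', offset=3
After 5 (seek(8, SET)): offset=8
After 6 (seek(-12, END)): offset=15
After 7 (read(2)): returned 'TT', offset=17
After 8 (seek(25, SET)): offset=25
After 9 (read(3)): returned '75', offset=27
After 10 (read(2)): returned '', offset=27

Answer: 27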